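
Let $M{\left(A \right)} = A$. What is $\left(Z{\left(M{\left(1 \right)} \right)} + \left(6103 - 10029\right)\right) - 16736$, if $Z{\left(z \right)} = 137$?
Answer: $-20525$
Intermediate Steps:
$\left(Z{\left(M{\left(1 \right)} \right)} + \left(6103 - 10029\right)\right) - 16736 = \left(137 + \left(6103 - 10029\right)\right) - 16736 = \left(137 - 3926\right) - 16736 = -3789 - 16736 = -20525$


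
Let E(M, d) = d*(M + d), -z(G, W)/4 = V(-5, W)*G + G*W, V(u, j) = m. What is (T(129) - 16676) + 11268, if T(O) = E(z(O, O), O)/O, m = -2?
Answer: -70811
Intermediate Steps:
V(u, j) = -2
z(G, W) = 8*G - 4*G*W (z(G, W) = -4*(-2*G + G*W) = 8*G - 4*G*W)
T(O) = O + 4*O*(2 - O) (T(O) = (O*(4*O*(2 - O) + O))/O = (O*(O + 4*O*(2 - O)))/O = O + 4*O*(2 - O))
(T(129) - 16676) + 11268 = (129*(9 - 4*129) - 16676) + 11268 = (129*(9 - 516) - 16676) + 11268 = (129*(-507) - 16676) + 11268 = (-65403 - 16676) + 11268 = -82079 + 11268 = -70811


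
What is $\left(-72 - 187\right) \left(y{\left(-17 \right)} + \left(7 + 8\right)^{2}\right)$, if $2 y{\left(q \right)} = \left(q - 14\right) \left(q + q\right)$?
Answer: $-194768$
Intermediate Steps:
$y{\left(q \right)} = q \left(-14 + q\right)$ ($y{\left(q \right)} = \frac{\left(q - 14\right) \left(q + q\right)}{2} = \frac{\left(-14 + q\right) 2 q}{2} = \frac{2 q \left(-14 + q\right)}{2} = q \left(-14 + q\right)$)
$\left(-72 - 187\right) \left(y{\left(-17 \right)} + \left(7 + 8\right)^{2}\right) = \left(-72 - 187\right) \left(- 17 \left(-14 - 17\right) + \left(7 + 8\right)^{2}\right) = - 259 \left(\left(-17\right) \left(-31\right) + 15^{2}\right) = - 259 \left(527 + 225\right) = \left(-259\right) 752 = -194768$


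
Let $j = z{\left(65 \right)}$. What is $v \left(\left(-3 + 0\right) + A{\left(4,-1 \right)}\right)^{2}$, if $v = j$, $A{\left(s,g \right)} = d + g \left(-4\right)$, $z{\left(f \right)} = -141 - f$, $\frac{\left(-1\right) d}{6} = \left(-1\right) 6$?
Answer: $-282014$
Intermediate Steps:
$d = 36$ ($d = - 6 \left(\left(-1\right) 6\right) = \left(-6\right) \left(-6\right) = 36$)
$A{\left(s,g \right)} = 36 - 4 g$ ($A{\left(s,g \right)} = 36 + g \left(-4\right) = 36 - 4 g$)
$j = -206$ ($j = -141 - 65 = -206$)
$v = -206$
$v \left(\left(-3 + 0\right) + A{\left(4,-1 \right)}\right)^{2} = - 206 \left(\left(-3 + 0\right) + \left(36 - -4\right)\right)^{2} = - 206 \left(-3 + \left(36 + 4\right)\right)^{2} = - 206 \left(-3 + 40\right)^{2} = - 206 \cdot 37^{2} = \left(-206\right) 1369 = -282014$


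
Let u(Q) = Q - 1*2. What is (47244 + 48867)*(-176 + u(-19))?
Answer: -18933867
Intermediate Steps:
u(Q) = -2 + Q (u(Q) = Q - 2 = -2 + Q)
(47244 + 48867)*(-176 + u(-19)) = (47244 + 48867)*(-176 + (-2 - 19)) = 96111*(-176 - 21) = 96111*(-197) = -18933867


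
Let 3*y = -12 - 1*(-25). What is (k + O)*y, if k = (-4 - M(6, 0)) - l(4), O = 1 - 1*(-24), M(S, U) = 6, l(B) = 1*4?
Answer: 143/3 ≈ 47.667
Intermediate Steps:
l(B) = 4
O = 25 (O = 1 + 24 = 25)
y = 13/3 (y = (-12 - 1*(-25))/3 = (-12 + 25)/3 = (⅓)*13 = 13/3 ≈ 4.3333)
k = -14 (k = (-4 - 1*6) - 1*4 = (-4 - 6) - 4 = -10 - 4 = -14)
(k + O)*y = (-14 + 25)*(13/3) = 11*(13/3) = 143/3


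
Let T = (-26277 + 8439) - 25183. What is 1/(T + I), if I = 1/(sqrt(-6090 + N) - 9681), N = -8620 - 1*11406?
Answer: -2016563713049/86754587707324180 + I*sqrt(6529)/86754587707324180 ≈ -2.3244e-5 + 9.3139e-16*I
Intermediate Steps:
N = -20026 (N = -8620 - 11406 = -20026)
T = -43021 (T = -17838 - 25183 = -43021)
I = 1/(-9681 + 2*I*sqrt(6529)) (I = 1/(sqrt(-6090 - 20026) - 9681) = 1/(sqrt(-26116) - 9681) = 1/(2*I*sqrt(6529) - 9681) = 1/(-9681 + 2*I*sqrt(6529)) ≈ -0.00010327 - 1.724e-6*I)
1/(T + I) = 1/(-43021 + (-9681/93747877 - 2*I*sqrt(6529)/93747877)) = 1/(-4033127426098/93747877 - 2*I*sqrt(6529)/93747877)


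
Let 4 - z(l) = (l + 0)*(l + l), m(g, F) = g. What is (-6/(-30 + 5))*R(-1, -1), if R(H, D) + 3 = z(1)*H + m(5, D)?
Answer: 0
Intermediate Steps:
z(l) = 4 - 2*l² (z(l) = 4 - (l + 0)*(l + l) = 4 - l*2*l = 4 - 2*l²)
R(H, D) = 2 + 2*H (R(H, D) = -3 + ((4 - 2*1²)*H + 5) = -3 + ((4 - 2*1)*H + 5) = -3 + ((4 - 2)*H + 5) = -3 + (2*H + 5) = -3 + (5 + 2*H) = 2 + 2*H)
(-6/(-30 + 5))*R(-1, -1) = (-6/(-30 + 5))*(2 + 2*(-1)) = (-6/(-25))*(2 - 2) = -1/25*(-6)*0 = (6/25)*0 = 0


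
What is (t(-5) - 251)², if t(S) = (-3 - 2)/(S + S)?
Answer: 251001/4 ≈ 62750.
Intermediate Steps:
t(S) = -5/(2*S) (t(S) = -5*1/(2*S) = -5/(2*S))
(t(-5) - 251)² = (-5/2/(-5) - 251)² = (-5/2*(-⅕) - 251)² = (½ - 251)² = (-501/2)² = 251001/4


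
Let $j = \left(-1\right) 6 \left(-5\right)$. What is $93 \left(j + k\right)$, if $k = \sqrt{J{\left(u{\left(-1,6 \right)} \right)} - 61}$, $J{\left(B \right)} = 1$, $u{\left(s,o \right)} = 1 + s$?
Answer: $2790 + 186 i \sqrt{15} \approx 2790.0 + 720.38 i$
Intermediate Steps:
$j = 30$ ($j = \left(-6\right) \left(-5\right) = 30$)
$k = 2 i \sqrt{15}$ ($k = \sqrt{1 - 61} = \sqrt{-60} = 2 i \sqrt{15} \approx 7.746 i$)
$93 \left(j + k\right) = 93 \left(30 + 2 i \sqrt{15}\right) = 2790 + 186 i \sqrt{15}$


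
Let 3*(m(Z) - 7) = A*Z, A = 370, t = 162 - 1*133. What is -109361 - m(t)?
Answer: -338834/3 ≈ -1.1294e+5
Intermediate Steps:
t = 29 (t = 162 - 133 = 29)
m(Z) = 7 + 370*Z/3 (m(Z) = 7 + (370*Z)/3 = 7 + 370*Z/3)
-109361 - m(t) = -109361 - (7 + (370/3)*29) = -109361 - (7 + 10730/3) = -109361 - 1*10751/3 = -109361 - 10751/3 = -338834/3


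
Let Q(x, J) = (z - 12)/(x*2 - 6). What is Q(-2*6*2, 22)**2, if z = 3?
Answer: 1/36 ≈ 0.027778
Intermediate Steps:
Q(x, J) = -9/(-6 + 2*x) (Q(x, J) = (3 - 12)/(x*2 - 6) = -9/(2*x - 6) = -9/(-6 + 2*x))
Q(-2*6*2, 22)**2 = (-9/(-6 + 2*(-2*6*2)))**2 = (-9/(-6 + 2*(-12*2)))**2 = (-9/(-6 + 2*(-24)))**2 = (-9/(-6 - 48))**2 = (-9/(-54))**2 = (-9*(-1/54))**2 = (1/6)**2 = 1/36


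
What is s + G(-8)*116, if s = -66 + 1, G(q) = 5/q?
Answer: -275/2 ≈ -137.50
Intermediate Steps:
s = -65
s + G(-8)*116 = -65 + (5/(-8))*116 = -65 + (5*(-1/8))*116 = -65 - 5/8*116 = -65 - 145/2 = -275/2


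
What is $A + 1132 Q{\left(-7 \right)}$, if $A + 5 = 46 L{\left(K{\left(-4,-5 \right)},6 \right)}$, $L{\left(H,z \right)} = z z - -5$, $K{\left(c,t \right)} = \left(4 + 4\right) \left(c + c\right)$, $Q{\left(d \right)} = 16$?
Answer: $19993$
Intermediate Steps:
$K{\left(c,t \right)} = 16 c$ ($K{\left(c,t \right)} = 8 \cdot 2 c = 16 c$)
$L{\left(H,z \right)} = 5 + z^{2}$ ($L{\left(H,z \right)} = z^{2} + 5 = 5 + z^{2}$)
$A = 1881$ ($A = -5 + 46 \left(5 + 6^{2}\right) = -5 + 46 \left(5 + 36\right) = -5 + 46 \cdot 41 = -5 + 1886 = 1881$)
$A + 1132 Q{\left(-7 \right)} = 1881 + 1132 \cdot 16 = 1881 + 18112 = 19993$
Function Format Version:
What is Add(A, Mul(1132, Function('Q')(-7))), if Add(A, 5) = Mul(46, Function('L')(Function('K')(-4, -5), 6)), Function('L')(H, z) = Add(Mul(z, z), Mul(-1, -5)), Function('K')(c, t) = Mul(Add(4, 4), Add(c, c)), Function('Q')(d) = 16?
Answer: 19993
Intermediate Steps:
Function('K')(c, t) = Mul(16, c) (Function('K')(c, t) = Mul(8, Mul(2, c)) = Mul(16, c))
Function('L')(H, z) = Add(5, Pow(z, 2)) (Function('L')(H, z) = Add(Pow(z, 2), 5) = Add(5, Pow(z, 2)))
A = 1881 (A = Add(-5, Mul(46, Add(5, Pow(6, 2)))) = Add(-5, Mul(46, Add(5, 36))) = Add(-5, Mul(46, 41)) = Add(-5, 1886) = 1881)
Add(A, Mul(1132, Function('Q')(-7))) = Add(1881, Mul(1132, 16)) = Add(1881, 18112) = 19993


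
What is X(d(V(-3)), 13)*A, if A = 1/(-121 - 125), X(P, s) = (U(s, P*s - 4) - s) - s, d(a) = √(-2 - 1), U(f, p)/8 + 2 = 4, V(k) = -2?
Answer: 5/123 ≈ 0.040650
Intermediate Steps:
U(f, p) = 16 (U(f, p) = -16 + 8*4 = -16 + 32 = 16)
d(a) = I*√3 (d(a) = √(-3) = I*√3)
X(P, s) = 16 - 2*s (X(P, s) = (16 - s) - s = 16 - 2*s)
A = -1/246 (A = 1/(-246) = -1/246 ≈ -0.0040650)
X(d(V(-3)), 13)*A = (16 - 2*13)*(-1/246) = (16 - 26)*(-1/246) = -10*(-1/246) = 5/123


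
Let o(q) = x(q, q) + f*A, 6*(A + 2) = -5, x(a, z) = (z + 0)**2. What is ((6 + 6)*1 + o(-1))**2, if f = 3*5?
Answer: 3481/4 ≈ 870.25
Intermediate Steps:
x(a, z) = z**2
f = 15
A = -17/6 (A = -2 + (1/6)*(-5) = -2 - 5/6 = -17/6 ≈ -2.8333)
o(q) = -85/2 + q**2 (o(q) = q**2 + 15*(-17/6) = q**2 - 85/2 = -85/2 + q**2)
((6 + 6)*1 + o(-1))**2 = ((6 + 6)*1 + (-85/2 + (-1)**2))**2 = (12*1 + (-85/2 + 1))**2 = (12 - 83/2)**2 = (-59/2)**2 = 3481/4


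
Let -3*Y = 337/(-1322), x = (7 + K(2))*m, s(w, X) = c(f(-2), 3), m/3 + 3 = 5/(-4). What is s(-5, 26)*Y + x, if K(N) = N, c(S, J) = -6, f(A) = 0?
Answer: -304747/2644 ≈ -115.26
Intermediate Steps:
m = -51/4 (m = -9 + 3*(5/(-4)) = -9 + 3*(5*(-¼)) = -9 + 3*(-5/4) = -9 - 15/4 = -51/4 ≈ -12.750)
s(w, X) = -6
x = -459/4 (x = (7 + 2)*(-51/4) = 9*(-51/4) = -459/4 ≈ -114.75)
Y = 337/3966 (Y = -337/(3*(-1322)) = -337*(-1)/(3*1322) = -⅓*(-337/1322) = 337/3966 ≈ 0.084972)
s(-5, 26)*Y + x = -6*337/3966 - 459/4 = -337/661 - 459/4 = -304747/2644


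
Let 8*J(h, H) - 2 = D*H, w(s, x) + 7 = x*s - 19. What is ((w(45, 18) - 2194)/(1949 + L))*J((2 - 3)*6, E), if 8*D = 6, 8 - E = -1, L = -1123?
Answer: -3525/1888 ≈ -1.8671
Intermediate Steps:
E = 9 (E = 8 - 1*(-1) = 8 + 1 = 9)
w(s, x) = -26 + s*x (w(s, x) = -7 + (x*s - 19) = -7 + (s*x - 19) = -7 + (-19 + s*x) = -26 + s*x)
D = ¾ (D = (⅛)*6 = ¾ ≈ 0.75000)
J(h, H) = ¼ + 3*H/32 (J(h, H) = ¼ + (3*H/4)/8 = ¼ + 3*H/32)
((w(45, 18) - 2194)/(1949 + L))*J((2 - 3)*6, E) = (((-26 + 45*18) - 2194)/(1949 - 1123))*(¼ + (3/32)*9) = (((-26 + 810) - 2194)/826)*(¼ + 27/32) = ((784 - 2194)*(1/826))*(35/32) = -1410*1/826*(35/32) = -705/413*35/32 = -3525/1888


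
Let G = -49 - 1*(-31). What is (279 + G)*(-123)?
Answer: -32103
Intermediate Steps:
G = -18 (G = -49 + 31 = -18)
(279 + G)*(-123) = (279 - 18)*(-123) = 261*(-123) = -32103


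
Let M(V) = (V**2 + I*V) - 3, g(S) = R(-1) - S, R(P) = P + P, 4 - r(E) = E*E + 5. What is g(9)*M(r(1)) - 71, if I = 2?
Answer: -38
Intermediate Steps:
r(E) = -1 - E**2 (r(E) = 4 - (E*E + 5) = 4 - (E**2 + 5) = 4 - (5 + E**2) = 4 + (-5 - E**2) = -1 - E**2)
R(P) = 2*P
g(S) = -2 - S (g(S) = 2*(-1) - S = -2 - S)
M(V) = -3 + V**2 + 2*V (M(V) = (V**2 + 2*V) - 3 = -3 + V**2 + 2*V)
g(9)*M(r(1)) - 71 = (-2 - 1*9)*(-3 + (-1 - 1*1**2)**2 + 2*(-1 - 1*1**2)) - 71 = (-2 - 9)*(-3 + (-1 - 1*1)**2 + 2*(-1 - 1*1)) - 71 = -11*(-3 + (-1 - 1)**2 + 2*(-1 - 1)) - 71 = -11*(-3 + (-2)**2 + 2*(-2)) - 71 = -11*(-3 + 4 - 4) - 71 = -11*(-3) - 71 = 33 - 71 = -38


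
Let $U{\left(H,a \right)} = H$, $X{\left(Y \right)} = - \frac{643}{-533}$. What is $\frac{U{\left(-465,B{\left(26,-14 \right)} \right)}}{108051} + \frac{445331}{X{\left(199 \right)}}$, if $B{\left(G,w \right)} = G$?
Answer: $\frac{8549046272526}{23158931} \approx 3.6915 \cdot 10^{5}$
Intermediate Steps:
$X{\left(Y \right)} = \frac{643}{533}$ ($X{\left(Y \right)} = \left(-643\right) \left(- \frac{1}{533}\right) = \frac{643}{533}$)
$\frac{U{\left(-465,B{\left(26,-14 \right)} \right)}}{108051} + \frac{445331}{X{\left(199 \right)}} = - \frac{465}{108051} + \frac{445331}{\frac{643}{533}} = \left(-465\right) \frac{1}{108051} + 445331 \cdot \frac{533}{643} = - \frac{155}{36017} + \frac{237361423}{643} = \frac{8549046272526}{23158931}$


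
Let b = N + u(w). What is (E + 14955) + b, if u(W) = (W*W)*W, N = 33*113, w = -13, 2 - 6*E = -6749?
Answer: 105673/6 ≈ 17612.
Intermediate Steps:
E = 6751/6 (E = 1/3 - 1/6*(-6749) = 1/3 + 6749/6 = 6751/6 ≈ 1125.2)
N = 3729
u(W) = W**3 (u(W) = W**2*W = W**3)
b = 1532 (b = 3729 + (-13)**3 = 3729 - 2197 = 1532)
(E + 14955) + b = (6751/6 + 14955) + 1532 = 96481/6 + 1532 = 105673/6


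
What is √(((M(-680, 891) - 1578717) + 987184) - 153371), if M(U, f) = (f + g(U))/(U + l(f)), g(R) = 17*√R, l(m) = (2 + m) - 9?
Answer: √(-7749935775 + 1734*I*√170)/102 ≈ 0.0012589 + 863.08*I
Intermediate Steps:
l(m) = -7 + m
M(U, f) = (f + 17*√U)/(-7 + U + f) (M(U, f) = (f + 17*√U)/(U + (-7 + f)) = (f + 17*√U)/(-7 + U + f))
√(((M(-680, 891) - 1578717) + 987184) - 153371) = √((((891 + 17*√(-680))/(-7 - 680 + 891) - 1578717) + 987184) - 153371) = √((((891 + 17*(2*I*√170))/204 - 1578717) + 987184) - 153371) = √((((891 + 34*I*√170)/204 - 1578717) + 987184) - 153371) = √((((297/68 + I*√170/6) - 1578717) + 987184) - 153371) = √(((-107352459/68 + I*√170/6) + 987184) - 153371) = √((-40223947/68 + I*√170/6) - 153371) = √(-50653175/68 + I*√170/6)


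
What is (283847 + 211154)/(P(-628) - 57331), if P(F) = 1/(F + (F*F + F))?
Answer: -194598753128/22538421367 ≈ -8.6341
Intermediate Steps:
P(F) = 1/(F² + 2*F) (P(F) = 1/(F + (F² + F)) = 1/(F + (F + F²)) = 1/(F² + 2*F))
(283847 + 211154)/(P(-628) - 57331) = (283847 + 211154)/(1/((-628)*(2 - 628)) - 57331) = 495001/(-1/628/(-626) - 57331) = 495001/(-1/628*(-1/626) - 57331) = 495001/(1/393128 - 57331) = 495001/(-22538421367/393128) = 495001*(-393128/22538421367) = -194598753128/22538421367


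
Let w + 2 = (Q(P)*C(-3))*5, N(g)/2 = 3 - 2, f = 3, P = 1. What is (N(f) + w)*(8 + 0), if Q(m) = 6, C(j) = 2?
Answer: 480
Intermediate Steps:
N(g) = 2 (N(g) = 2*(3 - 2) = 2*1 = 2)
w = 58 (w = -2 + (6*2)*5 = -2 + 12*5 = -2 + 60 = 58)
(N(f) + w)*(8 + 0) = (2 + 58)*(8 + 0) = 60*8 = 480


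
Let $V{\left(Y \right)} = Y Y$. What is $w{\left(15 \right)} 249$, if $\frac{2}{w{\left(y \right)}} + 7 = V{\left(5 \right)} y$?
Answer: $\frac{249}{184} \approx 1.3533$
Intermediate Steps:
$V{\left(Y \right)} = Y^{2}$
$w{\left(y \right)} = \frac{2}{-7 + 25 y}$ ($w{\left(y \right)} = \frac{2}{-7 + 5^{2} y} = \frac{2}{-7 + 25 y}$)
$w{\left(15 \right)} 249 = \frac{2}{-7 + 25 \cdot 15} \cdot 249 = \frac{2}{-7 + 375} \cdot 249 = \frac{2}{368} \cdot 249 = 2 \cdot \frac{1}{368} \cdot 249 = \frac{1}{184} \cdot 249 = \frac{249}{184}$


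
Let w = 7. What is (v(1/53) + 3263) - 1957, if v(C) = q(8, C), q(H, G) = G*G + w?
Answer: 3688218/2809 ≈ 1313.0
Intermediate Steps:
q(H, G) = 7 + G² (q(H, G) = G*G + 7 = G² + 7 = 7 + G²)
v(C) = 7 + C²
(v(1/53) + 3263) - 1957 = ((7 + (1/53)²) + 3263) - 1957 = ((7 + 1/2809) + 3263) - 1957 = (19664/2809 + 3263) - 1957 = 9185431/2809 - 1957 = 3688218/2809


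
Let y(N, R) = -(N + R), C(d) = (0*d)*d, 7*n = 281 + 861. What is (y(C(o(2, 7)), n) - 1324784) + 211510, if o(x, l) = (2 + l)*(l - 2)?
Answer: -7794060/7 ≈ -1.1134e+6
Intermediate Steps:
n = 1142/7 (n = (281 + 861)/7 = (⅐)*1142 = 1142/7 ≈ 163.14)
o(x, l) = (-2 + l)*(2 + l) (o(x, l) = (2 + l)*(-2 + l) = (-2 + l)*(2 + l))
C(d) = 0 (C(d) = 0*d = 0)
y(N, R) = -N - R
(y(C(o(2, 7)), n) - 1324784) + 211510 = ((-1*0 - 1*1142/7) - 1324784) + 211510 = ((0 - 1142/7) - 1324784) + 211510 = (-1142/7 - 1324784) + 211510 = -9274630/7 + 211510 = -7794060/7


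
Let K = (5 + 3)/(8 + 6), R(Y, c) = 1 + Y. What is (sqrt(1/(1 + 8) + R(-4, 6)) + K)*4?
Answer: 16/7 + 4*I*sqrt(26)/3 ≈ 2.2857 + 6.7987*I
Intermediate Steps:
K = 4/7 (K = 8/14 = 8*(1/14) = 4/7 ≈ 0.57143)
(sqrt(1/(1 + 8) + R(-4, 6)) + K)*4 = (sqrt(1/(1 + 8) + (1 - 4)) + 4/7)*4 = (sqrt(1/9 - 3) + 4/7)*4 = (sqrt(-26/9) + 4/7)*4 = (I*sqrt(26)/3 + 4/7)*4 = (4/7 + I*sqrt(26)/3)*4 = 16/7 + 4*I*sqrt(26)/3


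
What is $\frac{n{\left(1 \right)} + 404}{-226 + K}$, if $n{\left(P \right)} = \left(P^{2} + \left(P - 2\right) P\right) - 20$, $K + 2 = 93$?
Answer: $- \frac{128}{45} \approx -2.8444$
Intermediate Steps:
$K = 91$ ($K = -2 + 93 = 91$)
$n{\left(P \right)} = -20 + P^{2} + P \left(-2 + P\right)$ ($n{\left(P \right)} = \left(P^{2} + \left(P - 2\right) P\right) - 20 = \left(P^{2} + \left(-2 + P\right) P\right) - 20 = \left(P^{2} + P \left(-2 + P\right)\right) - 20 = -20 + P^{2} + P \left(-2 + P\right)$)
$\frac{n{\left(1 \right)} + 404}{-226 + K} = \frac{\left(-20 - 2 + 2 \cdot 1^{2}\right) + 404}{-226 + 91} = \frac{\left(-20 - 2 + 2 \cdot 1\right) + 404}{-135} = \left(\left(-20 - 2 + 2\right) + 404\right) \left(- \frac{1}{135}\right) = \left(-20 + 404\right) \left(- \frac{1}{135}\right) = 384 \left(- \frac{1}{135}\right) = - \frac{128}{45}$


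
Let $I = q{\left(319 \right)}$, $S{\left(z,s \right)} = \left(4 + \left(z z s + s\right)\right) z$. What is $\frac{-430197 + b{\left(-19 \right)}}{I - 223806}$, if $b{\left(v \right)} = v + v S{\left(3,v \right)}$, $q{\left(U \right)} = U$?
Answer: $\frac{419614}{223487} \approx 1.8776$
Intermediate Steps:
$S{\left(z,s \right)} = z \left(4 + s + s z^{2}\right)$ ($S{\left(z,s \right)} = \left(4 + \left(z^{2} s + s\right)\right) z = \left(4 + \left(s z^{2} + s\right)\right) z = \left(4 + \left(s + s z^{2}\right)\right) z = \left(4 + s + s z^{2}\right) z = z \left(4 + s + s z^{2}\right)$)
$b{\left(v \right)} = v + v \left(12 + 30 v\right)$ ($b{\left(v \right)} = v + v 3 \left(4 + v + v 3^{2}\right) = v + v 3 \left(4 + v + v 9\right) = v + v 3 \left(4 + v + 9 v\right) = v + v 3 \left(4 + 10 v\right) = v + v \left(12 + 30 v\right)$)
$I = 319$
$\frac{-430197 + b{\left(-19 \right)}}{I - 223806} = \frac{-430197 - 19 \left(13 + 30 \left(-19\right)\right)}{319 - 223806} = \frac{-430197 - 19 \left(13 - 570\right)}{-223487} = \left(-430197 - -10583\right) \left(- \frac{1}{223487}\right) = \left(-430197 + 10583\right) \left(- \frac{1}{223487}\right) = \left(-419614\right) \left(- \frac{1}{223487}\right) = \frac{419614}{223487}$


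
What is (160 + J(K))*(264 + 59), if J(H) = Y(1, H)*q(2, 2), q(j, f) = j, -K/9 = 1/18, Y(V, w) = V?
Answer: 52326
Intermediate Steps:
K = -½ (K = -9/18 = -9*1/18 = -½ ≈ -0.50000)
J(H) = 2 (J(H) = 1*2 = 2)
(160 + J(K))*(264 + 59) = (160 + 2)*(264 + 59) = 162*323 = 52326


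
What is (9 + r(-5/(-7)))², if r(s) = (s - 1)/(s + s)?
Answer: 1936/25 ≈ 77.440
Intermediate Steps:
r(s) = (-1 + s)/(2*s) (r(s) = (-1 + s)/((2*s)) = (-1 + s)*(1/(2*s)) = (-1 + s)/(2*s))
(9 + r(-5/(-7)))² = (9 + (-1 - 5/(-7))/(2*((-5/(-7)))))² = (9 + (-1 - 5*(-⅐))/(2*((-5*(-⅐)))))² = (9 + (-1 + 5/7)/(2*(5/7)))² = (9 + (½)*(7/5)*(-2/7))² = (9 - ⅕)² = (44/5)² = 1936/25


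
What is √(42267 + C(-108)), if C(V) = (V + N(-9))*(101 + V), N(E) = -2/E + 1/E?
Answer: 440*√2/3 ≈ 207.42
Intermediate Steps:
N(E) = -1/E (N(E) = -2/E + 1/E = -1/E)
C(V) = (101 + V)*(⅑ + V) (C(V) = (V - 1/(-9))*(101 + V) = (V - 1*(-⅑))*(101 + V) = (V + ⅑)*(101 + V) = (⅑ + V)*(101 + V) = (101 + V)*(⅑ + V))
√(42267 + C(-108)) = √(42267 + (101/9 + (-108)² + (910/9)*(-108))) = √(42267 + (101/9 + 11664 - 10920)) = √(42267 + 6797/9) = √(387200/9) = 440*√2/3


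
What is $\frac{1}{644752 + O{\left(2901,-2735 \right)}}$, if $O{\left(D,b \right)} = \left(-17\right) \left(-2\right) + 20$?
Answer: $\frac{1}{644806} \approx 1.5509 \cdot 10^{-6}$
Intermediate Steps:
$O{\left(D,b \right)} = 54$ ($O{\left(D,b \right)} = 34 + 20 = 54$)
$\frac{1}{644752 + O{\left(2901,-2735 \right)}} = \frac{1}{644752 + 54} = \frac{1}{644806}$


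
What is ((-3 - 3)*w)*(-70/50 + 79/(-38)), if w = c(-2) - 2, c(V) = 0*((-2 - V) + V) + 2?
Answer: 0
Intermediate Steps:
c(V) = 2 (c(V) = 0*(-2) + 2 = 0 + 2 = 2)
w = 0 (w = 2 - 2 = 0)
((-3 - 3)*w)*(-70/50 + 79/(-38)) = ((-3 - 3)*0)*(-70/50 + 79/(-38)) = (-6*0)*(-70*1/50 + 79*(-1/38)) = 0*(-7/5 - 79/38) = 0*(-661/190) = 0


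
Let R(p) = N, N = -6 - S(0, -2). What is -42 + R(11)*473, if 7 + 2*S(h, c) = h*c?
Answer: -2449/2 ≈ -1224.5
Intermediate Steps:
S(h, c) = -7/2 + c*h/2 (S(h, c) = -7/2 + (h*c)/2 = -7/2 + (c*h)/2 = -7/2 + c*h/2)
N = -5/2 (N = -6 - (-7/2 + (½)*(-2)*0) = -6 - (-7/2 + 0) = -6 - 1*(-7/2) = -6 + 7/2 = -5/2 ≈ -2.5000)
R(p) = -5/2
-42 + R(11)*473 = -42 - 5/2*473 = -42 - 2365/2 = -2449/2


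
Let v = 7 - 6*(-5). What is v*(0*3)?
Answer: 0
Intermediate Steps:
v = 37 (v = 7 + 30 = 37)
v*(0*3) = 37*(0*3) = 37*0 = 0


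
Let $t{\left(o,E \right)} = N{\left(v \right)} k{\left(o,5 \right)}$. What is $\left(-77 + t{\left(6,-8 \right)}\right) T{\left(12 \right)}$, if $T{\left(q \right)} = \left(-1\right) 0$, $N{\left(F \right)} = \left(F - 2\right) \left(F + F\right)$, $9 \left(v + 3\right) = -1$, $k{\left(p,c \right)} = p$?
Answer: $0$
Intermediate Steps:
$v = - \frac{28}{9}$ ($v = -3 + \frac{1}{9} \left(-1\right) = -3 - \frac{1}{9} = - \frac{28}{9} \approx -3.1111$)
$N{\left(F \right)} = 2 F \left(-2 + F\right)$ ($N{\left(F \right)} = \left(-2 + F\right) 2 F = 2 F \left(-2 + F\right)$)
$T{\left(q \right)} = 0$
$t{\left(o,E \right)} = \frac{2576 o}{81}$ ($t{\left(o,E \right)} = 2 \left(- \frac{28}{9}\right) \left(-2 - \frac{28}{9}\right) o = 2 \left(- \frac{28}{9}\right) \left(- \frac{46}{9}\right) o = \frac{2576 o}{81}$)
$\left(-77 + t{\left(6,-8 \right)}\right) T{\left(12 \right)} = \left(-77 + \frac{2576}{81} \cdot 6\right) 0 = \left(-77 + \frac{5152}{27}\right) 0 = \frac{3073}{27} \cdot 0 = 0$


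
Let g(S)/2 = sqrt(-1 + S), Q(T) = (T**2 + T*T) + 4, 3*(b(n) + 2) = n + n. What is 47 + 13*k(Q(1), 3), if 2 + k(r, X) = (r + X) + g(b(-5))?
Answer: 138 + 26*I*sqrt(57)/3 ≈ 138.0 + 65.432*I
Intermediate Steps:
b(n) = -2 + 2*n/3 (b(n) = -2 + (n + n)/3 = -2 + (2*n)/3 = -2 + 2*n/3)
Q(T) = 4 + 2*T**2 (Q(T) = (T**2 + T**2) + 4 = 2*T**2 + 4 = 4 + 2*T**2)
g(S) = 2*sqrt(-1 + S)
k(r, X) = -2 + X + r + 2*I*sqrt(57)/3 (k(r, X) = -2 + ((r + X) + 2*sqrt(-1 + (-2 + (2/3)*(-5)))) = -2 + ((X + r) + 2*sqrt(-1 + (-2 - 10/3))) = -2 + ((X + r) + 2*sqrt(-1 - 16/3)) = -2 + ((X + r) + 2*sqrt(-19/3)) = -2 + ((X + r) + 2*(I*sqrt(57)/3)) = -2 + ((X + r) + 2*I*sqrt(57)/3) = -2 + (X + r + 2*I*sqrt(57)/3) = -2 + X + r + 2*I*sqrt(57)/3)
47 + 13*k(Q(1), 3) = 47 + 13*(-2 + 3 + (4 + 2*1**2) + 2*I*sqrt(57)/3) = 47 + 13*(-2 + 3 + (4 + 2*1) + 2*I*sqrt(57)/3) = 47 + 13*(-2 + 3 + (4 + 2) + 2*I*sqrt(57)/3) = 47 + 13*(-2 + 3 + 6 + 2*I*sqrt(57)/3) = 47 + 13*(7 + 2*I*sqrt(57)/3) = 47 + (91 + 26*I*sqrt(57)/3) = 138 + 26*I*sqrt(57)/3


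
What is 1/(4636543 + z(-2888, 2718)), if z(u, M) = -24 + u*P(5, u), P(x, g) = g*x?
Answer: 1/46339239 ≈ 2.1580e-8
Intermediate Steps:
z(u, M) = -24 + 5*u² (z(u, M) = -24 + u*(u*5) = -24 + u*(5*u) = -24 + 5*u²)
1/(4636543 + z(-2888, 2718)) = 1/(4636543 + (-24 + 5*(-2888)²)) = 1/(4636543 + (-24 + 5*8340544)) = 1/(4636543 + (-24 + 41702720)) = 1/(4636543 + 41702696) = 1/46339239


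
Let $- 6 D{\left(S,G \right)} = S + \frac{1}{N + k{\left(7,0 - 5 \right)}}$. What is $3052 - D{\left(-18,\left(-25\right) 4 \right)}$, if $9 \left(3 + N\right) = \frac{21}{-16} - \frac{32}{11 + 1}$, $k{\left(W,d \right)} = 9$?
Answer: $\frac{7320721}{2401} \approx 3049.0$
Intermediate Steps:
$N = - \frac{1487}{432}$ ($N = -3 + \frac{\frac{21}{-16} - \frac{32}{11 + 1}}{9} = -3 + \frac{21 \left(- \frac{1}{16}\right) - \frac{32}{12}}{9} = -3 + \frac{- \frac{21}{16} - \frac{8}{3}}{9} = -3 + \frac{1}{9} \left(- \frac{191}{48}\right) = -3 - \frac{191}{432} = - \frac{1487}{432} \approx -3.4421$)
$D{\left(S,G \right)} = - \frac{72}{2401} - \frac{S}{6}$ ($D{\left(S,G \right)} = - \frac{S + \frac{1}{- \frac{1487}{432} + 9}}{6} = - \frac{S + \frac{1}{\frac{2401}{432}}}{6} = - \frac{S + \frac{432}{2401}}{6} = - \frac{\frac{432}{2401} + S}{6} = - \frac{72}{2401} - \frac{S}{6}$)
$3052 - D{\left(-18,\left(-25\right) 4 \right)} = 3052 - \left(- \frac{72}{2401} - -3\right) = 3052 - \left(- \frac{72}{2401} + 3\right) = 3052 - \frac{7131}{2401} = \frac{7320721}{2401}$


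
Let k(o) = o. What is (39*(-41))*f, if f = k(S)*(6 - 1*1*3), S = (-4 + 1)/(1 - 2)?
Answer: -14391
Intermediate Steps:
S = 3 (S = -3/(-1) = -3*(-1) = 3)
f = 9 (f = 3*(6 - 1*1*3) = 3*(6 - 1*3) = 3*(6 - 3) = 3*3 = 9)
(39*(-41))*f = (39*(-41))*9 = -1599*9 = -14391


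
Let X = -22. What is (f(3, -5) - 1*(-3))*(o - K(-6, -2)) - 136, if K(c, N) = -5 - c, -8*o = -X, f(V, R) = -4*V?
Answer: -409/4 ≈ -102.25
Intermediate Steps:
o = -11/4 (o = -(-1)*(-22)/8 = -⅛*22 = -11/4 ≈ -2.7500)
(f(3, -5) - 1*(-3))*(o - K(-6, -2)) - 136 = (-4*3 - 1*(-3))*(-11/4 - (-5 - 1*(-6))) - 136 = (-12 + 3)*(-11/4 - (-5 + 6)) - 136 = -9*(-11/4 - 1*1) - 136 = -9*(-11/4 - 1) - 136 = -9*(-15/4) - 136 = 135/4 - 136 = -409/4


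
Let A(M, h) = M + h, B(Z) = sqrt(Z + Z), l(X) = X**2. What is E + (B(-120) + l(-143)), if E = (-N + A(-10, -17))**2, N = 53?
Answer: 26849 + 4*I*sqrt(15) ≈ 26849.0 + 15.492*I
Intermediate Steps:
B(Z) = sqrt(2)*sqrt(Z) (B(Z) = sqrt(2*Z) = sqrt(2)*sqrt(Z))
E = 6400 (E = (-1*53 + (-10 - 17))**2 = (-53 - 27)**2 = (-80)**2 = 6400)
E + (B(-120) + l(-143)) = 6400 + (sqrt(2)*sqrt(-120) + (-143)**2) = 6400 + (sqrt(2)*(2*I*sqrt(30)) + 20449) = 6400 + (4*I*sqrt(15) + 20449) = 6400 + (20449 + 4*I*sqrt(15)) = 26849 + 4*I*sqrt(15)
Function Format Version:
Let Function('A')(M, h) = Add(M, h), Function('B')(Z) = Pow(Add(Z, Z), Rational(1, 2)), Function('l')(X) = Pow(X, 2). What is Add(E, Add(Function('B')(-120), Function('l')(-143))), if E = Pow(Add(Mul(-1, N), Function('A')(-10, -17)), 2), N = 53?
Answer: Add(26849, Mul(4, I, Pow(15, Rational(1, 2)))) ≈ Add(26849., Mul(15.492, I))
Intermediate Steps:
Function('B')(Z) = Mul(Pow(2, Rational(1, 2)), Pow(Z, Rational(1, 2))) (Function('B')(Z) = Pow(Mul(2, Z), Rational(1, 2)) = Mul(Pow(2, Rational(1, 2)), Pow(Z, Rational(1, 2))))
E = 6400 (E = Pow(Add(Mul(-1, 53), Add(-10, -17)), 2) = Pow(Add(-53, -27), 2) = Pow(-80, 2) = 6400)
Add(E, Add(Function('B')(-120), Function('l')(-143))) = Add(6400, Add(Mul(Pow(2, Rational(1, 2)), Pow(-120, Rational(1, 2))), Pow(-143, 2))) = Add(6400, Add(Mul(Pow(2, Rational(1, 2)), Mul(2, I, Pow(30, Rational(1, 2)))), 20449)) = Add(6400, Add(Mul(4, I, Pow(15, Rational(1, 2))), 20449)) = Add(6400, Add(20449, Mul(4, I, Pow(15, Rational(1, 2))))) = Add(26849, Mul(4, I, Pow(15, Rational(1, 2))))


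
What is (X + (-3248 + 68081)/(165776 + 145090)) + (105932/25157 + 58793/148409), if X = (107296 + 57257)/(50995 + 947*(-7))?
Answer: 36579022726755522081/4291027940326711969 ≈ 8.5245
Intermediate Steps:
X = 164553/44366 (X = 164553/(50995 - 6629) = 164553/44366 ≈ 3.7090)
(X + (-3248 + 68081)/(165776 + 145090)) + (105932/25157 + 58793/148409) = (164553/44366 + (-3248 + 68081)/(165776 + 145090)) + (105932/25157 + 58793/148409) = (164553/44366 + 64833/310866) + (105932*(1/25157) + 58793*(1/148409)) = (164553/44366 + 64833*(1/310866)) + (105932/25157 + 58793/148409) = (164553/44366 + 21611/103622) + 17200317689/3733525213 = 4502526148/1149323413 + 17200317689/3733525213 = 36579022726755522081/4291027940326711969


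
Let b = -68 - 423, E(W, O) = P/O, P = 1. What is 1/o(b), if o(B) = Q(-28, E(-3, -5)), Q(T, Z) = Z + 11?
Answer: 5/54 ≈ 0.092593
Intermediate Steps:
E(W, O) = 1/O
Q(T, Z) = 11 + Z
b = -491
o(B) = 54/5 (o(B) = 11 + 1/(-5) = 11 - ⅕ = 54/5)
1/o(b) = 1/(54/5) = 5/54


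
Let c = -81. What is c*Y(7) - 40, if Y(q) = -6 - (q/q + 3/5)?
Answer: 2878/5 ≈ 575.60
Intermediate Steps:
Y(q) = -38/5 (Y(q) = -6 - (1 + 3*(1/5)) = -6 - (1 + 3/5) = -6 - 1*8/5 = -6 - 8/5 = -38/5)
c*Y(7) - 40 = -81*(-38/5) - 40 = 3078/5 - 40 = 2878/5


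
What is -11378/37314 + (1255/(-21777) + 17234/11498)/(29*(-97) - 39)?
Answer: -339112431374207/1110274696180062 ≈ -0.30543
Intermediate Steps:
-11378/37314 + (1255/(-21777) + 17234/11498)/(29*(-97) - 39) = -11378*1/37314 + (1255*(-1/21777) + 17234*(1/11498))/(-2813 - 39) = -5689/18657 + (-1255/21777 + 8617/5749)/(-2852) = -5689/18657 + (180437414/125195973)*(-1/2852) = -5689/18657 - 90218707/178529457498 = -339112431374207/1110274696180062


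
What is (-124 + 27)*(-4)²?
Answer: -1552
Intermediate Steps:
(-124 + 27)*(-4)² = -97*16 = -1552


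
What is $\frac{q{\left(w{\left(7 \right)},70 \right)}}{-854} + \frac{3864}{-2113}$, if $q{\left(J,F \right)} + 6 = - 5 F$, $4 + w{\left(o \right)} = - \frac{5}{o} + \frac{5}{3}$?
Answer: $- \frac{1273814}{902251} \approx -1.4118$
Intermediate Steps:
$w{\left(o \right)} = - \frac{7}{3} - \frac{5}{o}$ ($w{\left(o \right)} = -4 + \left(- \frac{5}{o} + \frac{5}{3}\right) = -4 + \left(\frac{5}{3} - \frac{5}{o}\right) = - \frac{7}{3} - \frac{5}{o}$)
$q{\left(J,F \right)} = -6 - 5 F$
$\frac{q{\left(w{\left(7 \right)},70 \right)}}{-854} + \frac{3864}{-2113} = \frac{-6 - 350}{-854} + \frac{3864}{-2113} = \left(-6 - 350\right) \left(- \frac{1}{854}\right) + 3864 \left(- \frac{1}{2113}\right) = \left(-356\right) \left(- \frac{1}{854}\right) - \frac{3864}{2113} = \frac{178}{427} - \frac{3864}{2113} = - \frac{1273814}{902251}$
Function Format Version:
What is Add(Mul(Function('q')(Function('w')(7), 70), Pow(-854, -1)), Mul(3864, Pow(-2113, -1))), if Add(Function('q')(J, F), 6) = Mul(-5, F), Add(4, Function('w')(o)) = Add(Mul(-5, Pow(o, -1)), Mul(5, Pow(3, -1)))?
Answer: Rational(-1273814, 902251) ≈ -1.4118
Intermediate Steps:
Function('w')(o) = Add(Rational(-7, 3), Mul(-5, Pow(o, -1))) (Function('w')(o) = Add(-4, Add(Mul(-5, Pow(o, -1)), Mul(5, Pow(3, -1)))) = Add(-4, Add(Mul(-5, Pow(o, -1)), Mul(5, Rational(1, 3)))) = Add(-4, Add(Mul(-5, Pow(o, -1)), Rational(5, 3))) = Add(-4, Add(Rational(5, 3), Mul(-5, Pow(o, -1)))) = Add(Rational(-7, 3), Mul(-5, Pow(o, -1))))
Function('q')(J, F) = Add(-6, Mul(-5, F))
Add(Mul(Function('q')(Function('w')(7), 70), Pow(-854, -1)), Mul(3864, Pow(-2113, -1))) = Add(Mul(Add(-6, Mul(-5, 70)), Pow(-854, -1)), Mul(3864, Pow(-2113, -1))) = Add(Mul(Add(-6, -350), Rational(-1, 854)), Mul(3864, Rational(-1, 2113))) = Add(Mul(-356, Rational(-1, 854)), Rational(-3864, 2113)) = Add(Rational(178, 427), Rational(-3864, 2113)) = Rational(-1273814, 902251)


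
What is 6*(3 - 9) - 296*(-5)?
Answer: 1444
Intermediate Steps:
6*(3 - 9) - 296*(-5) = 6*(-6) + 1480 = -36 + 1480 = 1444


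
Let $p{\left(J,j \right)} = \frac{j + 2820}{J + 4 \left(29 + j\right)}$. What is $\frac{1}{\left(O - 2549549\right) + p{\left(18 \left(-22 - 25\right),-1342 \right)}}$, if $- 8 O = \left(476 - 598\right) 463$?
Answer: $- \frac{12196}{31008189653} \approx -3.9332 \cdot 10^{-7}$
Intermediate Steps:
$O = \frac{28243}{4}$ ($O = - \frac{\left(476 - 598\right) 463}{8} = - \frac{\left(-122\right) 463}{8} = \left(- \frac{1}{8}\right) \left(-56486\right) = \frac{28243}{4} \approx 7060.8$)
$p{\left(J,j \right)} = \frac{2820 + j}{116 + J + 4 j}$ ($p{\left(J,j \right)} = \frac{2820 + j}{J + \left(116 + 4 j\right)} = \frac{2820 + j}{116 + J + 4 j}$)
$\frac{1}{\left(O - 2549549\right) + p{\left(18 \left(-22 - 25\right),-1342 \right)}} = \frac{1}{\left(\frac{28243}{4} - 2549549\right) + \frac{2820 - 1342}{116 + 18 \left(-22 - 25\right) + 4 \left(-1342\right)}} = \frac{1}{- \frac{10169953}{4} + \frac{1}{116 + 18 \left(-47\right) - 5368} \cdot 1478} = \frac{1}{- \frac{10169953}{4} + \frac{1}{116 - 846 - 5368} \cdot 1478} = \frac{1}{- \frac{10169953}{4} + \frac{1}{-6098} \cdot 1478} = \frac{1}{- \frac{10169953}{4} - \frac{739}{3049}} = \frac{1}{- \frac{31008189653}{12196}} = - \frac{12196}{31008189653}$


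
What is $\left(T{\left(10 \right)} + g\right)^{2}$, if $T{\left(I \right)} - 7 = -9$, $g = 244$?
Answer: $58564$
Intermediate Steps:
$T{\left(I \right)} = -2$ ($T{\left(I \right)} = 7 - 9 = -2$)
$\left(T{\left(10 \right)} + g\right)^{2} = \left(-2 + 244\right)^{2} = 242^{2} = 58564$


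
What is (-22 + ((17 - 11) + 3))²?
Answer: 169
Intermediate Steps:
(-22 + ((17 - 11) + 3))² = (-22 + (6 + 3))² = (-22 + 9)² = (-13)² = 169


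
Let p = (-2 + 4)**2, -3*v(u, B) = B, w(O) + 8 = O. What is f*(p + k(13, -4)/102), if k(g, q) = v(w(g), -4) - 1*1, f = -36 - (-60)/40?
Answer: -28175/204 ≈ -138.11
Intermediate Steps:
w(O) = -8 + O
v(u, B) = -B/3
f = -69/2 (f = -36 - (-60)/40 = -36 - 1*(-3/2) = -36 + 3/2 = -69/2 ≈ -34.500)
k(g, q) = 1/3 (k(g, q) = -1/3*(-4) - 1*1 = 4/3 - 1 = 1/3)
p = 4 (p = 2**2 = 4)
f*(p + k(13, -4)/102) = -69*(4 + (1/3)/102)/2 = -69*(4 + (1/3)*(1/102))/2 = -69*(4 + 1/306)/2 = -69/2*1225/306 = -28175/204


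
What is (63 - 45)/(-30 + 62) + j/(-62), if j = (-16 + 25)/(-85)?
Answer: 23787/42160 ≈ 0.56421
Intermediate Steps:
j = -9/85 (j = 9*(-1/85) = -9/85 ≈ -0.10588)
(63 - 45)/(-30 + 62) + j/(-62) = (63 - 45)/(-30 + 62) - 9/85/(-62) = 18/32 - 9/85*(-1/62) = 18*(1/32) + 9/5270 = 9/16 + 9/5270 = 23787/42160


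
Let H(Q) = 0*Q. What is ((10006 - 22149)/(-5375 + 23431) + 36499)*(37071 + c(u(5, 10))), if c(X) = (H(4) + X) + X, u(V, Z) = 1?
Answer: 24431618644473/18056 ≈ 1.3531e+9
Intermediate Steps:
H(Q) = 0
c(X) = 2*X (c(X) = (0 + X) + X = X + X = 2*X)
((10006 - 22149)/(-5375 + 23431) + 36499)*(37071 + c(u(5, 10))) = ((10006 - 22149)/(-5375 + 23431) + 36499)*(37071 + 2*1) = (-12143/18056 + 36499)*(37071 + 2) = (-12143*1/18056 + 36499)*37073 = (-12143/18056 + 36499)*37073 = (659013801/18056)*37073 = 24431618644473/18056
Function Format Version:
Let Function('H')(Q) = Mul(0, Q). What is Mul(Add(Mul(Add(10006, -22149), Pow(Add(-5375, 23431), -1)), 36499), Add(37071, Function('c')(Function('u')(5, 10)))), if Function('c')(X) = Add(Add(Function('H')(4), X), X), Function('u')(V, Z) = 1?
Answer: Rational(24431618644473, 18056) ≈ 1.3531e+9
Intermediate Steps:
Function('H')(Q) = 0
Function('c')(X) = Mul(2, X) (Function('c')(X) = Add(Add(0, X), X) = Add(X, X) = Mul(2, X))
Mul(Add(Mul(Add(10006, -22149), Pow(Add(-5375, 23431), -1)), 36499), Add(37071, Function('c')(Function('u')(5, 10)))) = Mul(Add(Mul(Add(10006, -22149), Pow(Add(-5375, 23431), -1)), 36499), Add(37071, Mul(2, 1))) = Mul(Add(Mul(-12143, Pow(18056, -1)), 36499), Add(37071, 2)) = Mul(Add(Mul(-12143, Rational(1, 18056)), 36499), 37073) = Mul(Add(Rational(-12143, 18056), 36499), 37073) = Mul(Rational(659013801, 18056), 37073) = Rational(24431618644473, 18056)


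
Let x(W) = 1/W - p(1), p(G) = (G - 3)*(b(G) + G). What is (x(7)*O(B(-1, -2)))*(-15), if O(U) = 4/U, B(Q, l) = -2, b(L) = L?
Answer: 870/7 ≈ 124.29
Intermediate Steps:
p(G) = 2*G*(-3 + G) (p(G) = (G - 3)*(G + G) = (-3 + G)*(2*G) = 2*G*(-3 + G))
x(W) = 4 + 1/W (x(W) = 1/W - 2*(-3 + 1) = 1/W - 2*(-2) = 1/W - 1*(-4) = 1/W + 4 = 4 + 1/W)
(x(7)*O(B(-1, -2)))*(-15) = ((4 + 1/7)*(4/(-2)))*(-15) = ((4 + ⅐)*(4*(-½)))*(-15) = ((29/7)*(-2))*(-15) = -58/7*(-15) = 870/7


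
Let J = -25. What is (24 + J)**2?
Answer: 1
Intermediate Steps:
(24 + J)**2 = (24 - 25)**2 = (-1)**2 = 1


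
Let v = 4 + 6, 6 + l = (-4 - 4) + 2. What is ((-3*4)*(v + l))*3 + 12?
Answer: 84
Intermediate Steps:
l = -12 (l = -6 + ((-4 - 4) + 2) = -6 + (-8 + 2) = -6 - 6 = -12)
v = 10
((-3*4)*(v + l))*3 + 12 = ((-3*4)*(10 - 12))*3 + 12 = -12*(-2)*3 + 12 = 24*3 + 12 = 72 + 12 = 84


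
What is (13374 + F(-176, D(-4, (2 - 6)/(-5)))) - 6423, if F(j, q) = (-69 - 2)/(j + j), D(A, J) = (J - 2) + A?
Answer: 2446823/352 ≈ 6951.2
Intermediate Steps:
D(A, J) = -2 + A + J (D(A, J) = (-2 + J) + A = -2 + A + J)
F(j, q) = -71/(2*j) (F(j, q) = -71*1/(2*j) = -71/(2*j))
(13374 + F(-176, D(-4, (2 - 6)/(-5)))) - 6423 = (13374 - 71/2/(-176)) - 6423 = (13374 - 71/2*(-1/176)) - 6423 = (13374 + 71/352) - 6423 = 4707719/352 - 6423 = 2446823/352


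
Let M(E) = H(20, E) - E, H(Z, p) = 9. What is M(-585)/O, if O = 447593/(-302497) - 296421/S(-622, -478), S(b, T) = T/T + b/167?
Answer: 3144456315/575926757914 ≈ 0.0054598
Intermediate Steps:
S(b, T) = 1 + b/167 (S(b, T) = 1 + b*(1/167) = 1 + b/167)
M(E) = 9 - E
O = 1151853515828/10587395 (O = 447593/(-302497) - 296421/(1 + (1/167)*(-622)) = 447593*(-1/302497) - 296421/(1 - 622/167) = -447593/302497 - 296421/(-455/167) = -447593/302497 - 296421*(-167/455) = -447593/302497 + 49502307/455 = 1151853515828/10587395 ≈ 1.0879e+5)
M(-585)/O = (9 - 1*(-585))/(1151853515828/10587395) = (9 + 585)*(10587395/1151853515828) = 594*(10587395/1151853515828) = 3144456315/575926757914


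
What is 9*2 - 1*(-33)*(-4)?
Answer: -114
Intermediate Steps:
9*2 - 1*(-33)*(-4) = 18 + 33*(-4) = 18 - 132 = -114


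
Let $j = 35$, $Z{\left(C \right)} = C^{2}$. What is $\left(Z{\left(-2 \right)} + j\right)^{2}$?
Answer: $1521$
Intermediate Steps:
$\left(Z{\left(-2 \right)} + j\right)^{2} = \left(\left(-2\right)^{2} + 35\right)^{2} = \left(4 + 35\right)^{2} = 39^{2} = 1521$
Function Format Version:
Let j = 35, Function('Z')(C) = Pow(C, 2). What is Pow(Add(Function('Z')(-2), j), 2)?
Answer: 1521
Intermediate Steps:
Pow(Add(Function('Z')(-2), j), 2) = Pow(Add(Pow(-2, 2), 35), 2) = Pow(Add(4, 35), 2) = Pow(39, 2) = 1521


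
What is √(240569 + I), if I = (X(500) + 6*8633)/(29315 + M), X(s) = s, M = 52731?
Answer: 2*√101212850526357/41023 ≈ 490.48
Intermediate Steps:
I = 26149/41023 (I = (500 + 6*8633)/(29315 + 52731) = (500 + 51798)/82046 = 52298*(1/82046) = 26149/41023 ≈ 0.63742)
√(240569 + I) = √(240569 + 26149/41023) = √(9868888236/41023) = 2*√101212850526357/41023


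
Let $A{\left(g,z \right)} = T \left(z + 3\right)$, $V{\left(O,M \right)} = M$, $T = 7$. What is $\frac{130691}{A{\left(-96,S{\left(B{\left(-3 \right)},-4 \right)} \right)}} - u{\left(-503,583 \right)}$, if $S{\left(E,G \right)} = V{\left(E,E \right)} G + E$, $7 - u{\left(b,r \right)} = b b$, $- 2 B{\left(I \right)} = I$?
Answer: $\frac{5051660}{21} \approx 2.4056 \cdot 10^{5}$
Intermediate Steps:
$B{\left(I \right)} = - \frac{I}{2}$
$u{\left(b,r \right)} = 7 - b^{2}$ ($u{\left(b,r \right)} = 7 - b b = 7 - b^{2}$)
$S{\left(E,G \right)} = E + E G$ ($S{\left(E,G \right)} = E G + E = E + E G$)
$A{\left(g,z \right)} = 21 + 7 z$ ($A{\left(g,z \right)} = 7 \left(z + 3\right) = 7 \left(3 + z\right) = 21 + 7 z$)
$\frac{130691}{A{\left(-96,S{\left(B{\left(-3 \right)},-4 \right)} \right)}} - u{\left(-503,583 \right)} = \frac{130691}{21 + 7 \left(- \frac{1}{2}\right) \left(-3\right) \left(1 - 4\right)} - \left(7 - \left(-503\right)^{2}\right) = \frac{130691}{21 + 7 \cdot \frac{3}{2} \left(-3\right)} - \left(7 - 253009\right) = \frac{130691}{21 + 7 \left(- \frac{9}{2}\right)} - \left(7 - 253009\right) = \frac{130691}{21 - \frac{63}{2}} - -253002 = \frac{130691}{- \frac{21}{2}} + 253002 = 130691 \left(- \frac{2}{21}\right) + 253002 = - \frac{261382}{21} + 253002 = \frac{5051660}{21}$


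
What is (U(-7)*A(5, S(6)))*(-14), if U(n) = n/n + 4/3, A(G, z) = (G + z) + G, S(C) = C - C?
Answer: -980/3 ≈ -326.67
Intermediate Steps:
S(C) = 0
A(G, z) = z + 2*G
U(n) = 7/3 (U(n) = 1 + 4*(1/3) = 1 + 4/3 = 7/3)
(U(-7)*A(5, S(6)))*(-14) = (7*(0 + 2*5)/3)*(-14) = (7*(0 + 10)/3)*(-14) = ((7/3)*10)*(-14) = (70/3)*(-14) = -980/3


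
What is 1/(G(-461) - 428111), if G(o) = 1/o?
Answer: -461/197359172 ≈ -2.3358e-6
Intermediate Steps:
1/(G(-461) - 428111) = 1/(1/(-461) - 428111) = 1/(-1/461 - 428111) = 1/(-197359172/461) = -461/197359172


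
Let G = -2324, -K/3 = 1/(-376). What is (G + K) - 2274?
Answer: -1728845/376 ≈ -4598.0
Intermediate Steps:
K = 3/376 (K = -3/(-376) = -3*(-1/376) = 3/376 ≈ 0.0079787)
(G + K) - 2274 = (-2324 + 3/376) - 2274 = -873821/376 - 2274 = -1728845/376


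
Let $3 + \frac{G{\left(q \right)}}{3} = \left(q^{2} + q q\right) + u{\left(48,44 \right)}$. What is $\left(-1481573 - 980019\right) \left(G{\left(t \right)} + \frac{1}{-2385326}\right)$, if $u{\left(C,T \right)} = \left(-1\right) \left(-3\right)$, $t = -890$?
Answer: $- \frac{13952919281823458804}{1192663} \approx -1.1699 \cdot 10^{13}$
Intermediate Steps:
$u{\left(C,T \right)} = 3$
$G{\left(q \right)} = 6 q^{2}$ ($G{\left(q \right)} = -9 + 3 \left(\left(q^{2} + q q\right) + 3\right) = -9 + 3 \left(\left(q^{2} + q^{2}\right) + 3\right) = -9 + 3 \left(2 q^{2} + 3\right) = -9 + 3 \left(3 + 2 q^{2}\right) = -9 + \left(9 + 6 q^{2}\right) = 6 q^{2}$)
$\left(-1481573 - 980019\right) \left(G{\left(t \right)} + \frac{1}{-2385326}\right) = \left(-1481573 - 980019\right) \left(6 \left(-890\right)^{2} + \frac{1}{-2385326}\right) = \left(-1481573 - 980019\right) \left(6 \cdot 792100 - \frac{1}{2385326}\right) = - 2461592 \left(4752600 - \frac{1}{2385326}\right) = \left(-2461592\right) \frac{11336500347599}{2385326} = - \frac{13952919281823458804}{1192663}$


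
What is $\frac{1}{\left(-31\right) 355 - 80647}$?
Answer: $- \frac{1}{91652} \approx -1.0911 \cdot 10^{-5}$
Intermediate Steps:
$\frac{1}{\left(-31\right) 355 - 80647} = \frac{1}{-11005 - 80647} = \frac{1}{-91652} = - \frac{1}{91652}$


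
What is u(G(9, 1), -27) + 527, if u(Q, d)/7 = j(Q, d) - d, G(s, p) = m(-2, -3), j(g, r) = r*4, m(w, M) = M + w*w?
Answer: -40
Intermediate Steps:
m(w, M) = M + w**2
j(g, r) = 4*r
G(s, p) = 1 (G(s, p) = -3 + (-2)**2 = -3 + 4 = 1)
u(Q, d) = 21*d (u(Q, d) = 7*(4*d - d) = 7*(3*d) = 21*d)
u(G(9, 1), -27) + 527 = 21*(-27) + 527 = -567 + 527 = -40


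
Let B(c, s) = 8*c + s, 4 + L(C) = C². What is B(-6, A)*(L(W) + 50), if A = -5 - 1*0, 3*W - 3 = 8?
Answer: -28355/9 ≈ -3150.6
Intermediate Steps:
W = 11/3 (W = 1 + (⅓)*8 = 1 + 8/3 = 11/3 ≈ 3.6667)
A = -5 (A = -5 + 0 = -5)
L(C) = -4 + C²
B(c, s) = s + 8*c
B(-6, A)*(L(W) + 50) = (-5 + 8*(-6))*((-4 + (11/3)²) + 50) = (-5 - 48)*((-4 + 121/9) + 50) = -53*(85/9 + 50) = -53*535/9 = -28355/9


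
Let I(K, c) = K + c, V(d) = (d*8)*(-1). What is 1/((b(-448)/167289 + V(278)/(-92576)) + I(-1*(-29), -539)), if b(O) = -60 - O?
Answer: -967934154/493620920401 ≈ -0.0019609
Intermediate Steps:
V(d) = -8*d (V(d) = (8*d)*(-1) = -8*d)
1/((b(-448)/167289 + V(278)/(-92576)) + I(-1*(-29), -539)) = 1/(((-60 - 1*(-448))/167289 - 8*278/(-92576)) + (-1*(-29) - 539)) = 1/(((-60 + 448)*(1/167289) - 2224*(-1/92576)) + (29 - 539)) = 1/((388*(1/167289) + 139/5786) - 510) = 1/((388/167289 + 139/5786) - 510) = 1/(25498139/967934154 - 510) = 1/(-493620920401/967934154) = -967934154/493620920401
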